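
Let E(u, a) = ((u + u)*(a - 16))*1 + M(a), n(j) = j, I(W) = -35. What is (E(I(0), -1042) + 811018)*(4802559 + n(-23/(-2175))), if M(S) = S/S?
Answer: 9245150975181992/2175 ≈ 4.2506e+12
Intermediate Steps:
M(S) = 1
E(u, a) = 1 + 2*u*(-16 + a) (E(u, a) = ((u + u)*(a - 16))*1 + 1 = ((2*u)*(-16 + a))*1 + 1 = (2*u*(-16 + a))*1 + 1 = 2*u*(-16 + a) + 1 = 1 + 2*u*(-16 + a))
(E(I(0), -1042) + 811018)*(4802559 + n(-23/(-2175))) = ((1 - 32*(-35) + 2*(-1042)*(-35)) + 811018)*(4802559 - 23/(-2175)) = ((1 + 1120 + 72940) + 811018)*(4802559 - 23*(-1/2175)) = (74061 + 811018)*(4802559 + 23/2175) = 885079*(10445565848/2175) = 9245150975181992/2175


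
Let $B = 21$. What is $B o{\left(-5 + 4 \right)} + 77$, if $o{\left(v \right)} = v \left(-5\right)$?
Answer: $182$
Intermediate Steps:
$o{\left(v \right)} = - 5 v$
$B o{\left(-5 + 4 \right)} + 77 = 21 \left(- 5 \left(-5 + 4\right)\right) + 77 = 21 \left(\left(-5\right) \left(-1\right)\right) + 77 = 21 \cdot 5 + 77 = 105 + 77 = 182$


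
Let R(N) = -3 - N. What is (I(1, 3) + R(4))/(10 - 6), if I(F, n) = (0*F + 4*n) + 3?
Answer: 2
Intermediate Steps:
I(F, n) = 3 + 4*n (I(F, n) = (0 + 4*n) + 3 = 4*n + 3 = 3 + 4*n)
(I(1, 3) + R(4))/(10 - 6) = ((3 + 4*3) + (-3 - 1*4))/(10 - 6) = ((3 + 12) + (-3 - 4))/4 = (15 - 7)/4 = (¼)*8 = 2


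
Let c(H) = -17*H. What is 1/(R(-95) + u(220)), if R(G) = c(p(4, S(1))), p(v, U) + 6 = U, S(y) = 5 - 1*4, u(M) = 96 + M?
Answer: 1/401 ≈ 0.0024938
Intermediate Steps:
S(y) = 1 (S(y) = 5 - 4 = 1)
p(v, U) = -6 + U
R(G) = 85 (R(G) = -17*(-6 + 1) = -17*(-5) = 85)
1/(R(-95) + u(220)) = 1/(85 + (96 + 220)) = 1/(85 + 316) = 1/401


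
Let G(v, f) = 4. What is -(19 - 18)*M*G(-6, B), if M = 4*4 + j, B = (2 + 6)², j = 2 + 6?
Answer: -96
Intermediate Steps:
j = 8
B = 64 (B = 8² = 64)
M = 24 (M = 4*4 + 8 = 16 + 8 = 24)
-(19 - 18)*M*G(-6, B) = -(19 - 18)*24*4 = -1*24*4 = -24*4 = -1*96 = -96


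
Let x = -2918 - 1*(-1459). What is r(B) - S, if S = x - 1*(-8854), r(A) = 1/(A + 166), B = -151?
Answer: -110924/15 ≈ -7394.9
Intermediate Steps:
x = -1459 (x = -2918 + 1459 = -1459)
r(A) = 1/(166 + A)
S = 7395 (S = -1459 - 1*(-8854) = -1459 + 8854 = 7395)
r(B) - S = 1/(166 - 151) - 1*7395 = 1/15 - 7395 = -110924/15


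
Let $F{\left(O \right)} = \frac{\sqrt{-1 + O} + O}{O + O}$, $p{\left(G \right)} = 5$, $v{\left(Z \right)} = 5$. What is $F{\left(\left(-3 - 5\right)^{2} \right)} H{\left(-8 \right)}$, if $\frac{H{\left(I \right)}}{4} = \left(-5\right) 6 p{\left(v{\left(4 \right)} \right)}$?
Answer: $-300 - \frac{225 \sqrt{7}}{16} \approx -337.21$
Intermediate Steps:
$F{\left(O \right)} = \frac{O + \sqrt{-1 + O}}{2 O}$
$H{\left(I \right)} = -600$ ($H{\left(I \right)} = 4 \left(-5\right) 6 \cdot 5 = 4 \left(\left(-30\right) 5\right) = 4 \left(-150\right) = -600$)
$F{\left(\left(-3 - 5\right)^{2} \right)} H{\left(-8 \right)} = \frac{\left(-3 - 5\right)^{2} + \sqrt{-1 + \left(-3 - 5\right)^{2}}}{2 \left(-3 - 5\right)^{2}} \left(-600\right) = \frac{\left(-8\right)^{2} + \sqrt{-1 + \left(-8\right)^{2}}}{2 \left(-8\right)^{2}} \left(-600\right) = \frac{64 + \sqrt{-1 + 64}}{2 \cdot 64} \left(-600\right) = \frac{1}{2} \cdot \frac{1}{64} \left(64 + \sqrt{63}\right) \left(-600\right) = \frac{1}{2} \cdot \frac{1}{64} \left(64 + 3 \sqrt{7}\right) \left(-600\right) = \left(\frac{1}{2} + \frac{3 \sqrt{7}}{128}\right) \left(-600\right) = -300 - \frac{225 \sqrt{7}}{16}$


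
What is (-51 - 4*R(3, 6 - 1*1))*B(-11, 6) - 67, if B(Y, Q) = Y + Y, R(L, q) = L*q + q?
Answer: 2815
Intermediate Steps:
R(L, q) = q + L*q
B(Y, Q) = 2*Y
(-51 - 4*R(3, 6 - 1*1))*B(-11, 6) - 67 = (-51 - 4*(6 - 1*1)*(1 + 3))*(2*(-11)) - 67 = (-51 - 4*(6 - 1)*4)*(-22) - 67 = (-51 - 20*4)*(-22) - 67 = (-51 - 4*20)*(-22) - 67 = (-51 - 80)*(-22) - 67 = -131*(-22) - 67 = 2882 - 67 = 2815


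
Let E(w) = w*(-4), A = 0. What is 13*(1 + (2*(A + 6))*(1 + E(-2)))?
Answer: 1417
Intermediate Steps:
E(w) = -4*w
13*(1 + (2*(A + 6))*(1 + E(-2))) = 13*(1 + (2*(0 + 6))*(1 - 4*(-2))) = 13*(1 + (2*6)*(1 + 8)) = 13*(1 + 12*9) = 13*(1 + 108) = 13*109 = 1417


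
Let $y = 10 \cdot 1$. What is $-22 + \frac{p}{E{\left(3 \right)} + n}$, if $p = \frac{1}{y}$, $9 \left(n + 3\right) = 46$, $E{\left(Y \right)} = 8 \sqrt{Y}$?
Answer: $- \frac{3342191}{151910} + \frac{324 \sqrt{3}}{75955} \approx -21.994$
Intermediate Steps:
$n = \frac{19}{9}$ ($n = -3 + \frac{1}{9} \cdot 46 = -3 + \frac{46}{9} = \frac{19}{9} \approx 2.1111$)
$y = 10$
$p = \frac{1}{10} \approx 0.1$
$-22 + \frac{p}{E{\left(3 \right)} + n} = -22 + \frac{1}{8 \sqrt{3} + \frac{19}{9}} \cdot \frac{1}{10} = -22 + \frac{1}{\frac{19}{9} + 8 \sqrt{3}} \cdot \frac{1}{10} = -22 + \frac{1}{10 \left(\frac{19}{9} + 8 \sqrt{3}\right)}$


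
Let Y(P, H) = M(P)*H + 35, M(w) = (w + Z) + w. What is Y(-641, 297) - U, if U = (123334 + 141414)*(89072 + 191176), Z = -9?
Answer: -74195480896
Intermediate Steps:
M(w) = -9 + 2*w (M(w) = (w - 9) + w = (-9 + w) + w = -9 + 2*w)
U = 74195097504 (U = 264748*280248 = 74195097504)
Y(P, H) = 35 + H*(-9 + 2*P) (Y(P, H) = (-9 + 2*P)*H + 35 = H*(-9 + 2*P) + 35 = 35 + H*(-9 + 2*P))
Y(-641, 297) - U = (35 + 297*(-9 + 2*(-641))) - 1*74195097504 = (35 + 297*(-9 - 1282)) - 74195097504 = (35 + 297*(-1291)) - 74195097504 = (35 - 383427) - 74195097504 = -383392 - 74195097504 = -74195480896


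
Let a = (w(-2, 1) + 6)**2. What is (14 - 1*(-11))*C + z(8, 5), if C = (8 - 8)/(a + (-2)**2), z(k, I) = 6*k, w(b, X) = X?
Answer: 48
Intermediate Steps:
a = 49 (a = (1 + 6)**2 = 7**2 = 49)
C = 0 (C = (8 - 8)/(49 + (-2)**2) = 0/(49 + 4) = 0/53 = 0*(1/53) = 0)
(14 - 1*(-11))*C + z(8, 5) = (14 - 1*(-11))*0 + 6*8 = (14 + 11)*0 + 48 = 25*0 + 48 = 0 + 48 = 48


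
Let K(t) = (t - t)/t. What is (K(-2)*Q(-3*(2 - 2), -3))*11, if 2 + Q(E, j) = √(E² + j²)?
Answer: 0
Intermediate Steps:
Q(E, j) = -2 + √(E² + j²)
K(t) = 0 (K(t) = 0/t = 0)
(K(-2)*Q(-3*(2 - 2), -3))*11 = (0*(-2 + √((-3*(2 - 2))² + (-3)²)))*11 = (0*(-2 + √((-3*0)² + 9)))*11 = (0*(-2 + √(0² + 9)))*11 = (0*(-2 + √(0 + 9)))*11 = (0*(-2 + √9))*11 = (0*(-2 + 3))*11 = (0*1)*11 = 0*11 = 0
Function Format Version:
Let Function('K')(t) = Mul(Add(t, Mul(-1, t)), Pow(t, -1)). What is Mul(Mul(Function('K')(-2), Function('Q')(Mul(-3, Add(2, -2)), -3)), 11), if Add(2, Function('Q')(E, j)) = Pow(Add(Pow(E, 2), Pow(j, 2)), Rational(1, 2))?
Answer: 0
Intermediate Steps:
Function('Q')(E, j) = Add(-2, Pow(Add(Pow(E, 2), Pow(j, 2)), Rational(1, 2)))
Function('K')(t) = 0 (Function('K')(t) = Mul(0, Pow(t, -1)) = 0)
Mul(Mul(Function('K')(-2), Function('Q')(Mul(-3, Add(2, -2)), -3)), 11) = Mul(Mul(0, Add(-2, Pow(Add(Pow(Mul(-3, Add(2, -2)), 2), Pow(-3, 2)), Rational(1, 2)))), 11) = Mul(Mul(0, Add(-2, Pow(Add(Pow(Mul(-3, 0), 2), 9), Rational(1, 2)))), 11) = Mul(Mul(0, Add(-2, Pow(Add(Pow(0, 2), 9), Rational(1, 2)))), 11) = Mul(Mul(0, Add(-2, Pow(Add(0, 9), Rational(1, 2)))), 11) = Mul(Mul(0, Add(-2, Pow(9, Rational(1, 2)))), 11) = Mul(Mul(0, Add(-2, 3)), 11) = Mul(Mul(0, 1), 11) = Mul(0, 11) = 0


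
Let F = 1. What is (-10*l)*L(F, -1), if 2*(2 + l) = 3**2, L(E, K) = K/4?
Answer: 25/4 ≈ 6.2500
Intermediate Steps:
L(E, K) = K/4 (L(E, K) = K*(1/4) = K/4)
l = 5/2 (l = -2 + (1/2)*3**2 = -2 + (1/2)*9 = -2 + 9/2 = 5/2 ≈ 2.5000)
(-10*l)*L(F, -1) = (-10*5/2)*((1/4)*(-1)) = -25*(-1/4) = 25/4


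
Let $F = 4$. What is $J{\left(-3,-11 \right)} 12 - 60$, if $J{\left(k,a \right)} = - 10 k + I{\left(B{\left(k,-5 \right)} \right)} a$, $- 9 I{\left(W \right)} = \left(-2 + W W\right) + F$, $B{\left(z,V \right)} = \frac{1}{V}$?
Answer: $\frac{8248}{25} \approx 329.92$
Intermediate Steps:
$I{\left(W \right)} = - \frac{2}{9} - \frac{W^{2}}{9}$ ($I{\left(W \right)} = - \frac{\left(-2 + W W\right) + 4}{9} = - \frac{\left(-2 + W^{2}\right) + 4}{9} = - \frac{2 + W^{2}}{9} = - \frac{2}{9} - \frac{W^{2}}{9}$)
$J{\left(k,a \right)} = - 10 k - \frac{17 a}{75}$ ($J{\left(k,a \right)} = - 10 k + \left(- \frac{2}{9} - \frac{\left(\frac{1}{-5}\right)^{2}}{9}\right) a = - 10 k + \left(- \frac{2}{9} - \frac{\left(- \frac{1}{5}\right)^{2}}{9}\right) a = - 10 k + \left(- \frac{2}{9} - \frac{1}{225}\right) a = - 10 k - \frac{17 a}{75}$)
$J{\left(-3,-11 \right)} 12 - 60 = \left(\left(-10\right) \left(-3\right) - - \frac{187}{75}\right) 12 - 60 = \left(30 + \frac{187}{75}\right) 12 - 60 = \frac{2437}{75} \cdot 12 - 60 = \frac{9748}{25} - 60 = \frac{8248}{25}$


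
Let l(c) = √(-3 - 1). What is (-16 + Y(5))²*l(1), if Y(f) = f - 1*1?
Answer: 288*I ≈ 288.0*I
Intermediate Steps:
Y(f) = -1 + f (Y(f) = f - 1 = -1 + f)
l(c) = 2*I (l(c) = √(-4) = 2*I)
(-16 + Y(5))²*l(1) = (-16 + (-1 + 5))²*(2*I) = (-16 + 4)²*(2*I) = (-12)²*(2*I) = 144*(2*I) = 288*I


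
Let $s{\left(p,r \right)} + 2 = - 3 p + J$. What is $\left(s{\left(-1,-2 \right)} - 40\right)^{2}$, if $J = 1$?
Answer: $1444$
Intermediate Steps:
$s{\left(p,r \right)} = -1 - 3 p$ ($s{\left(p,r \right)} = -2 - \left(-1 + 3 p\right) = -1 - 3 p$)
$\left(s{\left(-1,-2 \right)} - 40\right)^{2} = \left(\left(-1 - -3\right) - 40\right)^{2} = \left(\left(-1 + 3\right) - 40\right)^{2} = \left(2 - 40\right)^{2} = \left(-38\right)^{2} = 1444$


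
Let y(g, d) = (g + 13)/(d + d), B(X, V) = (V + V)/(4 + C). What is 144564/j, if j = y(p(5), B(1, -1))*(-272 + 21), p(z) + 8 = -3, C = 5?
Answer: 96376/753 ≈ 127.99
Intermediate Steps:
B(X, V) = 2*V/9 (B(X, V) = (V + V)/(4 + 5) = (2*V)/9 = (2*V)*(⅑) = 2*V/9)
p(z) = -11 (p(z) = -8 - 3 = -11)
y(g, d) = (13 + g)/(2*d) (y(g, d) = (13 + g)/((2*d)) = (13 + g)*(1/(2*d)) = (13 + g)/(2*d))
j = 2259/2 (j = ((13 - 11)/(2*(((2/9)*(-1)))))*(-272 + 21) = ((½)*2/(-2/9))*(-251) = ((½)*(-9/2)*2)*(-251) = -9/2*(-251) = 2259/2 ≈ 1129.5)
144564/j = 144564/(2259/2) = 144564*(2/2259) = 96376/753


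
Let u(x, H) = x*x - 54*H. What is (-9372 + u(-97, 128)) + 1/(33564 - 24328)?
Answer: -63497499/9236 ≈ -6875.0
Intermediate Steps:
u(x, H) = x² - 54*H
(-9372 + u(-97, 128)) + 1/(33564 - 24328) = (-9372 + ((-97)² - 54*128)) + 1/(33564 - 24328) = (-9372 + (9409 - 6912)) + 1/9236 = (-9372 + 2497) + 1/9236 = -6875 + 1/9236 = -63497499/9236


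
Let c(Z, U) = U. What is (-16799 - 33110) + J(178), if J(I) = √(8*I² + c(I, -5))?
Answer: -49909 + 3*√28163 ≈ -49406.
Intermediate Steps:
J(I) = √(-5 + 8*I²) (J(I) = √(8*I² - 5) = √(-5 + 8*I²))
(-16799 - 33110) + J(178) = (-16799 - 33110) + √(-5 + 8*178²) = -49909 + √(-5 + 8*31684) = -49909 + √(-5 + 253472) = -49909 + √253467 = -49909 + 3*√28163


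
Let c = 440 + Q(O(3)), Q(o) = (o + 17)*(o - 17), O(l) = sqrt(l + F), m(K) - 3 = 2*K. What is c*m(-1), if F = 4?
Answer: 158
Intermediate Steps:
m(K) = 3 + 2*K
O(l) = sqrt(4 + l) (O(l) = sqrt(l + 4) = sqrt(4 + l))
Q(o) = (-17 + o)*(17 + o) (Q(o) = (17 + o)*(-17 + o) = (-17 + o)*(17 + o))
c = 158 (c = 440 + (-289 + (sqrt(4 + 3))**2) = 440 + (-289 + (sqrt(7))**2) = 440 + (-289 + 7) = 440 - 282 = 158)
c*m(-1) = 158*(3 + 2*(-1)) = 158*(3 - 2) = 158*1 = 158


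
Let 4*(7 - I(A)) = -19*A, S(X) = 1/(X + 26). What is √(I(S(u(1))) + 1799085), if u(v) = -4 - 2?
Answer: 3*√79959655/20 ≈ 1341.3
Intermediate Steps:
u(v) = -6
S(X) = 1/(26 + X)
I(A) = 7 + 19*A/4 (I(A) = 7 - (-19)*A/4 = 7 + 19*A/4)
√(I(S(u(1))) + 1799085) = √((7 + 19/(4*(26 - 6))) + 1799085) = √((7 + (19/4)/20) + 1799085) = √((7 + (19/4)*(1/20)) + 1799085) = √((7 + 19/80) + 1799085) = √(579/80 + 1799085) = √(143927379/80) = 3*√79959655/20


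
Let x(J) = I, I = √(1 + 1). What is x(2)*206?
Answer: 206*√2 ≈ 291.33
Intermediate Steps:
I = √2 ≈ 1.4142
x(J) = √2
x(2)*206 = √2*206 = 206*√2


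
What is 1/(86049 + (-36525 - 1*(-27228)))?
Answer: 1/76752 ≈ 1.3029e-5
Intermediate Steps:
1/(86049 + (-36525 - 1*(-27228))) = 1/(86049 + (-36525 + 27228)) = 1/(86049 - 9297) = 1/76752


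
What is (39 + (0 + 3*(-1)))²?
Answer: 1296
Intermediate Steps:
(39 + (0 + 3*(-1)))² = (39 + (0 - 3))² = (39 - 3)² = 36² = 1296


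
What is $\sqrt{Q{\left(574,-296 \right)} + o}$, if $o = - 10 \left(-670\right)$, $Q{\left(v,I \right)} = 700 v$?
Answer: $10 \sqrt{4085} \approx 639.14$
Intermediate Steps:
$o = 6700$ ($o = \left(-1\right) \left(-6700\right) = 6700$)
$\sqrt{Q{\left(574,-296 \right)} + o} = \sqrt{700 \cdot 574 + 6700} = \sqrt{401800 + 6700} = \sqrt{408500} = 10 \sqrt{4085}$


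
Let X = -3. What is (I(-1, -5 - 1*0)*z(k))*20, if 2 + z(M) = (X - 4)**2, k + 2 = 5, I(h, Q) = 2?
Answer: 1880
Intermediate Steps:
k = 3 (k = -2 + 5 = 3)
z(M) = 47 (z(M) = -2 + (-3 - 4)**2 = -2 + (-7)**2 = -2 + 49 = 47)
(I(-1, -5 - 1*0)*z(k))*20 = (2*47)*20 = 94*20 = 1880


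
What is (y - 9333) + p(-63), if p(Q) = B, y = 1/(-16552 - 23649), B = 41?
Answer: -373547693/40201 ≈ -9292.0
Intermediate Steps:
y = -1/40201 (y = 1/(-40201) = -1/40201 ≈ -2.4875e-5)
p(Q) = 41
(y - 9333) + p(-63) = (-1/40201 - 9333) + 41 = -375195934/40201 + 41 = -373547693/40201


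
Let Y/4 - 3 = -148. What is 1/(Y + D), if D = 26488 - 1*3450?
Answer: 1/22458 ≈ 4.4528e-5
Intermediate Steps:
Y = -580 (Y = 12 + 4*(-148) = 12 - 592 = -580)
D = 23038 (D = 26488 - 3450 = 23038)
1/(Y + D) = 1/(-580 + 23038) = 1/22458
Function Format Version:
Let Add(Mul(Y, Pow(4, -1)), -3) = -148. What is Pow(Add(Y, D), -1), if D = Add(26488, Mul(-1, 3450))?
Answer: Rational(1, 22458) ≈ 4.4528e-5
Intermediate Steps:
Y = -580 (Y = Add(12, Mul(4, -148)) = Add(12, -592) = -580)
D = 23038 (D = Add(26488, -3450) = 23038)
Pow(Add(Y, D), -1) = Pow(Add(-580, 23038), -1) = Pow(22458, -1) = Rational(1, 22458)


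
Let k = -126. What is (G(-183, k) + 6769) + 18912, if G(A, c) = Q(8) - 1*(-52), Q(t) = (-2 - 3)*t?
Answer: 25693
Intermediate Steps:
Q(t) = -5*t
G(A, c) = 12 (G(A, c) = -5*8 - 1*(-52) = -40 + 52 = 12)
(G(-183, k) + 6769) + 18912 = (12 + 6769) + 18912 = 6781 + 18912 = 25693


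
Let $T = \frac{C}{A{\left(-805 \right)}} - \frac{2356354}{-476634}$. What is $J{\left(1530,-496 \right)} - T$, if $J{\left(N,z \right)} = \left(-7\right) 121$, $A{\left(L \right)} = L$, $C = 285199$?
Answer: $- \frac{95473534097}{191845185} \approx -497.66$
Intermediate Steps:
$J{\left(N,z \right)} = -847$
$T = - \frac{67019337598}{191845185}$ ($T = \frac{285199}{-805} - \frac{2356354}{-476634} = 285199 \left(- \frac{1}{805}\right) - - \frac{1178177}{238317} = - \frac{285199}{805} + \frac{1178177}{238317} = - \frac{67019337598}{191845185} \approx -349.34$)
$J{\left(1530,-496 \right)} - T = -847 - - \frac{67019337598}{191845185} = -847 + \frac{67019337598}{191845185} = - \frac{95473534097}{191845185}$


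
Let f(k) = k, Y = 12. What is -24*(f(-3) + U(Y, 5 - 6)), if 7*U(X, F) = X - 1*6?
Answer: 360/7 ≈ 51.429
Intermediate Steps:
U(X, F) = -6/7 + X/7 (U(X, F) = (X - 1*6)/7 = (X - 6)/7 = (-6 + X)/7 = -6/7 + X/7)
-24*(f(-3) + U(Y, 5 - 6)) = -24*(-3 + (-6/7 + (⅐)*12)) = -24*(-3 + (-6/7 + 12/7)) = -24*(-3 + 6/7) = -24*(-15/7) = 360/7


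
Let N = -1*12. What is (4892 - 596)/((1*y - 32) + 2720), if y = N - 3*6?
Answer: 716/443 ≈ 1.6163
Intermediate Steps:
N = -12
y = -30 (y = -12 - 3*6 = -12 - 18 = -30)
(4892 - 596)/((1*y - 32) + 2720) = (4892 - 596)/((1*(-30) - 32) + 2720) = 4296/((-30 - 32) + 2720) = 4296/(-62 + 2720) = 4296/2658 = 4296*(1/2658) = 716/443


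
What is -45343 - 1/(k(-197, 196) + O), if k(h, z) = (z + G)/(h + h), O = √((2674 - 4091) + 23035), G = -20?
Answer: -19020599948555/419482609 - 116427*√2402/838965218 ≈ -45343.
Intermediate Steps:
O = 3*√2402 (O = √(-1417 + 23035) = √21618 = 3*√2402 ≈ 147.03)
k(h, z) = (-20 + z)/(2*h) (k(h, z) = (z - 20)/(h + h) = (-20 + z)/((2*h)) = (-20 + z)*(1/(2*h)) = (-20 + z)/(2*h))
-45343 - 1/(k(-197, 196) + O) = -45343 - 1/((½)*(-20 + 196)/(-197) + 3*√2402) = -45343 - 1/((½)*(-1/197)*176 + 3*√2402) = -45343 - 1/(-88/197 + 3*√2402)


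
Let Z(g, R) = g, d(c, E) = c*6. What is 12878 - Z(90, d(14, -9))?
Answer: 12788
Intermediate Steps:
d(c, E) = 6*c
12878 - Z(90, d(14, -9)) = 12878 - 1*90 = 12878 - 90 = 12788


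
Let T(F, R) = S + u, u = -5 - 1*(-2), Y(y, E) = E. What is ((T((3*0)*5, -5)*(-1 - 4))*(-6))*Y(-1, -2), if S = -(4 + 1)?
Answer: 480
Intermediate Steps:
S = -5 (S = -1*5 = -5)
u = -3 (u = -5 + 2 = -3)
T(F, R) = -8 (T(F, R) = -5 - 3 = -8)
((T((3*0)*5, -5)*(-1 - 4))*(-6))*Y(-1, -2) = (-8*(-1 - 4)*(-6))*(-2) = (-8*(-5)*(-6))*(-2) = (40*(-6))*(-2) = -240*(-2) = 480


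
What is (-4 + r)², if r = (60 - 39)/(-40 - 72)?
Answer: 4489/256 ≈ 17.535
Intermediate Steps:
r = -3/16 (r = 21/(-112) = 21*(-1/112) = -3/16 ≈ -0.18750)
(-4 + r)² = (-4 - 3/16)² = (-67/16)² = 4489/256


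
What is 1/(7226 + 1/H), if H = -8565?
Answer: 8565/61890689 ≈ 0.00013839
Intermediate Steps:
1/(7226 + 1/H) = 1/(7226 + 1/(-8565)) = 1/(7226 - 1/8565) = 1/(61890689/8565) = 8565/61890689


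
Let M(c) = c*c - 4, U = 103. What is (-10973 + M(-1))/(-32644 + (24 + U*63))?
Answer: 1568/3733 ≈ 0.42004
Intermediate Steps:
M(c) = -4 + c² (M(c) = c² - 4 = -4 + c²)
(-10973 + M(-1))/(-32644 + (24 + U*63)) = (-10973 + (-4 + (-1)²))/(-32644 + (24 + 103*63)) = (-10973 + (-4 + 1))/(-32644 + (24 + 6489)) = (-10973 - 3)/(-32644 + 6513) = -10976/(-26131) = -10976*(-1/26131) = 1568/3733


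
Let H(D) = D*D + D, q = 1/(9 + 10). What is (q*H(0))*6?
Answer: 0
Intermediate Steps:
q = 1/19 ≈ 0.052632
H(D) = D + D² (H(D) = D² + D = D + D²)
(q*H(0))*6 = ((0*(1 + 0))/19)*6 = ((0*1)/19)*6 = ((1/19)*0)*6 = 0*6 = 0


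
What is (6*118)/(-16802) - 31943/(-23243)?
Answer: 260125121/195264443 ≈ 1.3322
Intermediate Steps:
(6*118)/(-16802) - 31943/(-23243) = 708*(-1/16802) - 31943*(-1/23243) = -354/8401 + 31943/23243 = 260125121/195264443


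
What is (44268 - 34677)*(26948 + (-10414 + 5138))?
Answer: 207856152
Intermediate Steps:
(44268 - 34677)*(26948 + (-10414 + 5138)) = 9591*(26948 - 5276) = 9591*21672 = 207856152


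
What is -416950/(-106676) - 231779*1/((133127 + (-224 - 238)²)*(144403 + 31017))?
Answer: 6337163167610599/1621354784664580 ≈ 3.9086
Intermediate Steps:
-416950/(-106676) - 231779*1/((133127 + (-224 - 238)²)*(144403 + 31017)) = -416950*(-1/106676) - 231779*1/(175420*(133127 + (-462)²)) = 208475/53338 - 231779*1/(175420*(133127 + 213444)) = 208475/53338 - 231779/(346571*175420) = 208475/53338 - 231779/60795484820 = 6337163167610599/1621354784664580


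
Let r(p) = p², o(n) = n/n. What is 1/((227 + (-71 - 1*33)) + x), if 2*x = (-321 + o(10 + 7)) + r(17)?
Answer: 2/215 ≈ 0.0093023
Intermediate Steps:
o(n) = 1
x = -31/2 (x = ((-321 + 1) + 17²)/2 = (-320 + 289)/2 = (½)*(-31) = -31/2 ≈ -15.500)
1/((227 + (-71 - 1*33)) + x) = 1/((227 + (-71 - 1*33)) - 31/2) = 1/((227 + (-71 - 33)) - 31/2) = 1/((227 - 104) - 31/2) = 1/(123 - 31/2) = 1/(215/2) = 2/215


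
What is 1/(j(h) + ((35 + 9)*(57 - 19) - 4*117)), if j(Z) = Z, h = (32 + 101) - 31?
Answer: 1/1306 ≈ 0.00076570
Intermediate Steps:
h = 102 (h = 133 - 31 = 102)
1/(j(h) + ((35 + 9)*(57 - 19) - 4*117)) = 1/(102 + ((35 + 9)*(57 - 19) - 4*117)) = 1/(102 + (44*38 - 468)) = 1/(102 + (1672 - 468)) = 1/(102 + 1204) = 1/1306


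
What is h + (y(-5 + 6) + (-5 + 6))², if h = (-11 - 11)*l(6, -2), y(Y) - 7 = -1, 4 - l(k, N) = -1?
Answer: -61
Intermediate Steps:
l(k, N) = 5 (l(k, N) = 4 - 1*(-1) = 4 + 1 = 5)
y(Y) = 6 (y(Y) = 7 - 1 = 6)
h = -110 (h = (-11 - 11)*5 = -22*5 = -110)
h + (y(-5 + 6) + (-5 + 6))² = -110 + (6 + (-5 + 6))² = -110 + (6 + 1)² = -110 + 7² = -110 + 49 = -61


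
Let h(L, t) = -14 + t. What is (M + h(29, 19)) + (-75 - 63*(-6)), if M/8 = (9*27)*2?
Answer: 4196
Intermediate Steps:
M = 3888 (M = 8*((9*27)*2) = 8*(243*2) = 8*486 = 3888)
(M + h(29, 19)) + (-75 - 63*(-6)) = (3888 + (-14 + 19)) + (-75 - 63*(-6)) = (3888 + 5) + (-75 + 378) = 3893 + 303 = 4196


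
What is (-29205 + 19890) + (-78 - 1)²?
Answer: -3074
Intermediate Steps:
(-29205 + 19890) + (-78 - 1)² = -9315 + (-79)² = -9315 + 6241 = -3074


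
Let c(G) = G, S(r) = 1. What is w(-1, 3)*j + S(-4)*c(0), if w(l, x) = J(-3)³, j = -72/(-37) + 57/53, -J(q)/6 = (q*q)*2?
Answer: -7463793600/1961 ≈ -3.8061e+6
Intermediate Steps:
J(q) = -12*q² (J(q) = -6*q*q*2 = -6*q²*2 = -12*q²)
j = 5925/1961 (j = -72*(-1/37) + 57*(1/53) = 72/37 + 57/53 = 5925/1961 ≈ 3.0214)
w(l, x) = -1259712 (w(l, x) = (-12*(-3)²)³ = (-12*9)³ = (-108)³ = -1259712)
w(-1, 3)*j + S(-4)*c(0) = -1259712*5925/1961 + 1*0 = -7463793600/1961 + 0 = -7463793600/1961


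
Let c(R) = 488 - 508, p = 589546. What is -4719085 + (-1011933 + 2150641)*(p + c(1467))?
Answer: 671293253323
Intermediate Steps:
c(R) = -20
-4719085 + (-1011933 + 2150641)*(p + c(1467)) = -4719085 + (-1011933 + 2150641)*(589546 - 20) = -4719085 + 1138708*589526 = -4719085 + 671297972408 = 671293253323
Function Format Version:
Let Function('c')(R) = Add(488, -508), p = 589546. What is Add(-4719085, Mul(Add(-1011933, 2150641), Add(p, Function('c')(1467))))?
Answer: 671293253323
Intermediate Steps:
Function('c')(R) = -20
Add(-4719085, Mul(Add(-1011933, 2150641), Add(p, Function('c')(1467)))) = Add(-4719085, Mul(Add(-1011933, 2150641), Add(589546, -20))) = Add(-4719085, Mul(1138708, 589526)) = Add(-4719085, 671297972408) = 671293253323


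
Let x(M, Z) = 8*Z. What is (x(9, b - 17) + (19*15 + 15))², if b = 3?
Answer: 35344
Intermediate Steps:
(x(9, b - 17) + (19*15 + 15))² = (8*(3 - 17) + (19*15 + 15))² = (8*(-14) + (285 + 15))² = (-112 + 300)² = 188² = 35344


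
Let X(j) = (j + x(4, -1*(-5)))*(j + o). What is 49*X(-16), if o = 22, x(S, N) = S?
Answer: -3528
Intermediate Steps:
X(j) = (4 + j)*(22 + j) (X(j) = (j + 4)*(j + 22) = (4 + j)*(22 + j))
49*X(-16) = 49*(88 + (-16)**2 + 26*(-16)) = 49*(88 + 256 - 416) = 49*(-72) = -3528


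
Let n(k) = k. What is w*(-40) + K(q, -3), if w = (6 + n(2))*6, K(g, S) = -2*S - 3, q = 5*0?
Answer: -1917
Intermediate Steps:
q = 0
K(g, S) = -3 - 2*S
w = 48 (w = (6 + 2)*6 = 8*6 = 48)
w*(-40) + K(q, -3) = 48*(-40) + (-3 - 2*(-3)) = -1920 + (-3 + 6) = -1920 + 3 = -1917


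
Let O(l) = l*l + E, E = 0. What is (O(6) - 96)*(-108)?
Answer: 6480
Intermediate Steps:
O(l) = l² (O(l) = l*l + 0 = l² + 0 = l²)
(O(6) - 96)*(-108) = (6² - 96)*(-108) = (36 - 96)*(-108) = -60*(-108) = 6480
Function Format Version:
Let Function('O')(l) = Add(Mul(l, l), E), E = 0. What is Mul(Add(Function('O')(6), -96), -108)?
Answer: 6480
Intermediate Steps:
Function('O')(l) = Pow(l, 2) (Function('O')(l) = Add(Mul(l, l), 0) = Add(Pow(l, 2), 0) = Pow(l, 2))
Mul(Add(Function('O')(6), -96), -108) = Mul(Add(Pow(6, 2), -96), -108) = Mul(Add(36, -96), -108) = Mul(-60, -108) = 6480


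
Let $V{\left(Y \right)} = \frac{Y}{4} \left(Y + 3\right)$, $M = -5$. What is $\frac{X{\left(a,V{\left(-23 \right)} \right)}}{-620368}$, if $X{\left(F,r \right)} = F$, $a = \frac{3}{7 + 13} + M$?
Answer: $\frac{97}{12407360} \approx 7.8179 \cdot 10^{-6}$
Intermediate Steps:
$V{\left(Y \right)} = \frac{Y \left(3 + Y\right)}{4}$ ($V{\left(Y \right)} = Y \frac{1}{4} \left(3 + Y\right) = \frac{Y}{4} \left(3 + Y\right) = \frac{Y \left(3 + Y\right)}{4}$)
$a = - \frac{97}{20}$ ($a = \frac{3}{7 + 13} - 5 = \frac{3}{20} - 5 = - \frac{97}{20} \approx -4.85$)
$\frac{X{\left(a,V{\left(-23 \right)} \right)}}{-620368} = - \frac{97}{20 \left(-620368\right)} = \left(- \frac{97}{20}\right) \left(- \frac{1}{620368}\right) = \frac{97}{12407360}$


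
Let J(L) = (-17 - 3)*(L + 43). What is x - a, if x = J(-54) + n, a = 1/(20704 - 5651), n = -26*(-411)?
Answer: 164168017/15053 ≈ 10906.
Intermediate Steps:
n = 10686
J(L) = -860 - 20*L (J(L) = -20*(43 + L) = -860 - 20*L)
a = 1/15053 ≈ 6.6432e-5
x = 10906 (x = (-860 - 20*(-54)) + 10686 = (-860 + 1080) + 10686 = 220 + 10686 = 10906)
x - a = 10906 - 1*1/15053 = 10906 - 1/15053 = 164168017/15053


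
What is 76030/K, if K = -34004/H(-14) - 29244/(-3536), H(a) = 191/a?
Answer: 2567441864/84445981 ≈ 30.403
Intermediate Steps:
K = 422229905/168844 (K = -34004/(191/(-14)) - 29244/(-3536) = -34004/(191*(-1/14)) - 29244*(-1/3536) = -34004/(-191/14) + 7311/884 = -34004*(-14/191) + 7311/884 = 476056/191 + 7311/884 = 422229905/168844 ≈ 2500.7)
76030/K = 76030/(422229905/168844) = 76030*(168844/422229905) = 2567441864/84445981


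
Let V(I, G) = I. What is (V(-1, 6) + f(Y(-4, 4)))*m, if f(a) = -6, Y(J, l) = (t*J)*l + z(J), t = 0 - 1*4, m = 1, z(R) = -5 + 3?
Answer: -7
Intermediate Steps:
z(R) = -2
t = -4 (t = 0 - 4 = -4)
Y(J, l) = -2 - 4*J*l (Y(J, l) = (-4*J)*l - 2 = -4*J*l - 2 = -2 - 4*J*l)
(V(-1, 6) + f(Y(-4, 4)))*m = (-1 - 6)*1 = -7*1 = -7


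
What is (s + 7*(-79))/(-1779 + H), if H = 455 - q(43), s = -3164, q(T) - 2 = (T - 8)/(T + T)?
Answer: 319662/114071 ≈ 2.8023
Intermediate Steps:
q(T) = 2 + (-8 + T)/(2*T) (q(T) = 2 + (T - 8)/(T + T) = 2 + (-8 + T)/((2*T)) = 2 + (-8 + T)*(1/(2*T)) = 2 + (-8 + T)/(2*T))
H = 38923/86 (H = 455 - (5/2 - 4/43) = 455 - 1*207/86 = 455 - 207/86 = 38923/86 ≈ 452.59)
(s + 7*(-79))/(-1779 + H) = (-3164 + 7*(-79))/(-1779 + 38923/86) = (-3164 - 553)/(-114071/86) = -3717*(-86/114071) = 319662/114071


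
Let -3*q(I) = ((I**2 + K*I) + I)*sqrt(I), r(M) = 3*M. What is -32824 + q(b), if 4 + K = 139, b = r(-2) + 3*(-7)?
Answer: -32824 + 2943*I*sqrt(3) ≈ -32824.0 + 5097.4*I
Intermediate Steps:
b = -27 (b = 3*(-2) + 3*(-7) = -6 - 21 = -27)
K = 135 (K = -4 + 139 = 135)
q(I) = -sqrt(I)*(I**2 + 136*I)/3 (q(I) = -((I**2 + 135*I) + I)*sqrt(I)/3 = -(I**2 + 136*I)*sqrt(I)/3 = -sqrt(I)*(I**2 + 136*I)/3)
-32824 + q(b) = -32824 + (-27)**(3/2)*(-136 - 1*(-27))/3 = -32824 + (-81*I*sqrt(3))*(-136 + 27)/3 = -32824 + (1/3)*(-81*I*sqrt(3))*(-109) = -32824 + 2943*I*sqrt(3)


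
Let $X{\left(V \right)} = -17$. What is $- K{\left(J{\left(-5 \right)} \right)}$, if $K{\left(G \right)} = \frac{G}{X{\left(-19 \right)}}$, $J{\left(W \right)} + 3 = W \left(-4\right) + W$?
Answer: $\frac{12}{17} \approx 0.70588$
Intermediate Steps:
$J{\left(W \right)} = -3 - 3 W$ ($J{\left(W \right)} = -3 + \left(W \left(-4\right) + W\right) = -3 + \left(- 4 W + W\right) = -3 - 3 W$)
$K{\left(G \right)} = - \frac{G}{17}$ ($K{\left(G \right)} = \frac{G}{-17} = G \left(- \frac{1}{17}\right) = - \frac{G}{17}$)
$- K{\left(J{\left(-5 \right)} \right)} = - \frac{\left(-1\right) \left(-3 - -15\right)}{17} = - \frac{\left(-1\right) \left(-3 + 15\right)}{17} = - \frac{\left(-1\right) 12}{17} = \left(-1\right) \left(- \frac{12}{17}\right) = \frac{12}{17}$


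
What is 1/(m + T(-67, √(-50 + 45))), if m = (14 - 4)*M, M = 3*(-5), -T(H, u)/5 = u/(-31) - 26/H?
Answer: -131091932/19918259505 - 139159*I*√5/19918259505 ≈ -0.0065815 - 1.5622e-5*I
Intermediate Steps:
T(H, u) = 130/H + 5*u/31 (T(H, u) = -5*(u/(-31) - 26/H) = -5*(u*(-1/31) - 26/H) = -5*(-u/31 - 26/H) = -5*(-26/H - u/31) = 130/H + 5*u/31)
M = -15
m = -150 (m = (14 - 4)*(-15) = 10*(-15) = -150)
1/(m + T(-67, √(-50 + 45))) = 1/(-150 + (130/(-67) + 5*√(-50 + 45)/31)) = 1/(-150 + (130*(-1/67) + 5*√(-5)/31)) = 1/(-150 + (-130/67 + 5*(I*√5)/31)) = 1/(-150 + (-130/67 + 5*I*√5/31)) = 1/(-10180/67 + 5*I*√5/31)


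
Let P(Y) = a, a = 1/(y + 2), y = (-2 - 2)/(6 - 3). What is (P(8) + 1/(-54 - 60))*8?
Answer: 680/57 ≈ 11.930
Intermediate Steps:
y = -4/3 ≈ -1.3333
a = 3/2 (a = 1/(-4/3 + 2) = 1/(⅔) = 3/2 ≈ 1.5000)
P(Y) = 3/2
(P(8) + 1/(-54 - 60))*8 = (3/2 + 1/(-54 - 60))*8 = (3/2 + 1/(-114))*8 = (3/2 - 1/114)*8 = (85/57)*8 = 680/57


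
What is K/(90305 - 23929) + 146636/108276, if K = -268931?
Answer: -692345065/256675992 ≈ -2.6973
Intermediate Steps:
K/(90305 - 23929) + 146636/108276 = -268931/(90305 - 23929) + 146636/108276 = -268931/66376 + 146636*(1/108276) = -268931*1/66376 + 5237/3867 = -268931/66376 + 5237/3867 = -692345065/256675992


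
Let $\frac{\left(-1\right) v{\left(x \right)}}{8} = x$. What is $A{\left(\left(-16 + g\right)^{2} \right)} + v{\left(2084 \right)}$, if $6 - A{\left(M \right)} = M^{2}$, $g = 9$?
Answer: $-19067$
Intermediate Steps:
$v{\left(x \right)} = - 8 x$
$A{\left(M \right)} = 6 - M^{2}$
$A{\left(\left(-16 + g\right)^{2} \right)} + v{\left(2084 \right)} = \left(6 - \left(\left(-16 + 9\right)^{2}\right)^{2}\right) - 16672 = \left(6 - \left(\left(-7\right)^{2}\right)^{2}\right) - 16672 = \left(6 - 49^{2}\right) - 16672 = \left(6 - 2401\right) - 16672 = -2395 - 16672 = -19067$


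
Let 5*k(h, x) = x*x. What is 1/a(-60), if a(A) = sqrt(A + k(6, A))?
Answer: sqrt(165)/330 ≈ 0.038925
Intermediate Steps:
k(h, x) = x**2/5 (k(h, x) = (x*x)/5 = x**2/5)
a(A) = sqrt(A + A**2/5)
1/a(-60) = 1/(sqrt(5)*sqrt(-60*(5 - 60))/5) = 1/(sqrt(5)*sqrt(-60*(-55))/5) = 1/(sqrt(5)*sqrt(3300)/5) = 1/(sqrt(5)*(10*sqrt(33))/5) = 1/(2*sqrt(165)) = sqrt(165)/330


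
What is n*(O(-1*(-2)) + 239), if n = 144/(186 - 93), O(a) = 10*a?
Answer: 12432/31 ≈ 401.03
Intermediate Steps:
n = 48/31 (n = 144/93 = 144*(1/93) = 48/31 ≈ 1.5484)
n*(O(-1*(-2)) + 239) = 48*(10*(-1*(-2)) + 239)/31 = 48*(10*2 + 239)/31 = 48*(20 + 239)/31 = (48/31)*259 = 12432/31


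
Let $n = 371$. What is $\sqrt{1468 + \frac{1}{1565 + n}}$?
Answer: $\frac{7 \sqrt{58001}}{44} \approx 38.315$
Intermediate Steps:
$\sqrt{1468 + \frac{1}{1565 + n}} = \sqrt{1468 + \frac{1}{1565 + 371}} = \sqrt{1468 + \frac{1}{1936}} = \sqrt{\frac{2842049}{1936}} = \frac{7 \sqrt{58001}}{44}$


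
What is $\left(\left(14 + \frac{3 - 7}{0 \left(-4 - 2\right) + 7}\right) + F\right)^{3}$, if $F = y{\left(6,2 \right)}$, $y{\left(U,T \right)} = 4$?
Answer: $\frac{1815848}{343} \approx 5294.0$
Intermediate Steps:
$F = 4$
$\left(\left(14 + \frac{3 - 7}{0 \left(-4 - 2\right) + 7}\right) + F\right)^{3} = \left(\left(14 + \frac{3 - 7}{0 \left(-4 - 2\right) + 7}\right) + 4\right)^{3} = \left(\left(14 - \frac{4}{0 \left(-6\right) + 7}\right) + 4\right)^{3} = \left(\left(14 - \frac{4}{0 + 7}\right) + 4\right)^{3} = \left(\left(14 - \frac{4}{7}\right) + 4\right)^{3} = \left(\frac{94}{7} + 4\right)^{3} = \left(\frac{122}{7}\right)^{3} = \frac{1815848}{343}$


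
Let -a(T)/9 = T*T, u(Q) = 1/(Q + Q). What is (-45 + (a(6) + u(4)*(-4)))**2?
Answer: 546121/4 ≈ 1.3653e+5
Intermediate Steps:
u(Q) = 1/(2*Q)
a(T) = -9*T**2 (a(T) = -9*T*T = -9*T**2)
(-45 + (a(6) + u(4)*(-4)))**2 = (-45 + (-9*6**2 + ((1/2)/4)*(-4)))**2 = (-45 + (-9*36 + ((1/2)*(1/4))*(-4)))**2 = (-45 + (-324 + (1/8)*(-4)))**2 = (-45 + (-324 - 1/2))**2 = (-45 - 649/2)**2 = (-739/2)**2 = 546121/4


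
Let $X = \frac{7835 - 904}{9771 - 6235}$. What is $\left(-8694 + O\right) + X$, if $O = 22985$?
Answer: $\frac{50539907}{3536} \approx 14293.0$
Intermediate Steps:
$X = \frac{6931}{3536} \approx 1.9601$
$\left(-8694 + O\right) + X = \left(-8694 + 22985\right) + \frac{6931}{3536} = 14291 + \frac{6931}{3536} = \frac{50539907}{3536}$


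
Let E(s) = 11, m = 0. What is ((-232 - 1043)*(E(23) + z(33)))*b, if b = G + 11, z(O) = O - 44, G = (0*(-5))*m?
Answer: 0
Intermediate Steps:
G = 0 (G = (0*(-5))*0 = 0*0 = 0)
z(O) = -44 + O
b = 11 (b = 0 + 11 = 11)
((-232 - 1043)*(E(23) + z(33)))*b = ((-232 - 1043)*(11 + (-44 + 33)))*11 = -1275*(11 - 11)*11 = -1275*0*11 = 0*11 = 0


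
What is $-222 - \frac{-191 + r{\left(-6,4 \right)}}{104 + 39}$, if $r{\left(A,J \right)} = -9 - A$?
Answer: $- \frac{31552}{143} \approx -220.64$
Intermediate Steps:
$-222 - \frac{-191 + r{\left(-6,4 \right)}}{104 + 39} = -222 - \frac{-191 - 3}{104 + 39} = -222 - \frac{-191 + \left(-9 + 6\right)}{143} = -222 - \left(-191 - 3\right) \frac{1}{143} = -222 - \left(-194\right) \frac{1}{143} = -222 - - \frac{194}{143} = -222 + \frac{194}{143} = - \frac{31552}{143}$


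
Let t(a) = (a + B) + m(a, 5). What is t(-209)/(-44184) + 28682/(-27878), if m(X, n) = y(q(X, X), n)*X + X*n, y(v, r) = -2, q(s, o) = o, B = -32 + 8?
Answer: -590927/585438 ≈ -1.0094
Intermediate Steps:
B = -24
m(X, n) = -2*X + X*n
t(a) = -24 + 4*a (t(a) = (a - 24) + a*(-2 + 5) = (-24 + a) + a*3 = (-24 + a) + 3*a = -24 + 4*a)
t(-209)/(-44184) + 28682/(-27878) = (-24 + 4*(-209))/(-44184) + 28682/(-27878) = (-24 - 836)*(-1/44184) + 28682*(-1/27878) = -860*(-1/44184) - 14341/13939 = 215/11046 - 14341/13939 = -590927/585438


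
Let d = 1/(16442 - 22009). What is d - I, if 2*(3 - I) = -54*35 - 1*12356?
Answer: -39670443/5567 ≈ -7126.0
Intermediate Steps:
I = 7126 (I = 3 - (-54*35 - 1*12356)/2 = 3 - (-1890 - 12356)/2 = 3 - 1/2*(-14246) = 3 + 7123 = 7126)
d = -1/5567 (d = 1/(-5567) = -1/5567 ≈ -0.00017963)
d - I = -1/5567 - 1*7126 = -1/5567 - 7126 = -39670443/5567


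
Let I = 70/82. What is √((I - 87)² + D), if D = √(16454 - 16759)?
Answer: √(12475024 + 1681*I*√305)/41 ≈ 86.146 + 0.10136*I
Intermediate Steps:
I = 35/41 (I = 70*(1/82) = 35/41 ≈ 0.85366)
D = I*√305 (D = √(-305) = I*√305 ≈ 17.464*I)
√((I - 87)² + D) = √((35/41 - 87)² + I*√305) = √((-3532/41)² + I*√305) = √(12475024/1681 + I*√305)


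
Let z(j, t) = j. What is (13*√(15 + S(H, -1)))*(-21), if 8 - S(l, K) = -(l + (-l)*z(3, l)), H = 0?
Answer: -273*√23 ≈ -1309.3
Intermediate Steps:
S(l, K) = 8 - 2*l (S(l, K) = 8 - (-1)*(l - l*3) = 8 - (-1)*(l - 3*l) = 8 - (-1)*(-2*l) = 8 - 2*l)
(13*√(15 + S(H, -1)))*(-21) = (13*√(15 + (8 - 2*0)))*(-21) = (13*√(15 + (8 + 0)))*(-21) = (13*√(15 + 8))*(-21) = (13*√23)*(-21) = -273*√23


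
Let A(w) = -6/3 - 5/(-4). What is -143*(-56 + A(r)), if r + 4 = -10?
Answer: 32461/4 ≈ 8115.3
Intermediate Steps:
r = -14 (r = -4 - 10 = -14)
A(w) = -3/4 (A(w) = -6*1/3 - 5*(-1/4) = -2 + 5/4 = -3/4)
-143*(-56 + A(r)) = -143*(-56 - 3/4) = -143*(-227/4) = 32461/4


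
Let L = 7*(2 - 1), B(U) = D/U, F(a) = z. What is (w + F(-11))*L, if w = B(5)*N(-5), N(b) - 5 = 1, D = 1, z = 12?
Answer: 462/5 ≈ 92.400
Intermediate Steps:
N(b) = 6 (N(b) = 5 + 1 = 6)
F(a) = 12
B(U) = 1/U
L = 7 (L = 7*1 = 7)
w = 6/5 ≈ 1.2000
(w + F(-11))*L = (6/5 + 12)*7 = (66/5)*7 = 462/5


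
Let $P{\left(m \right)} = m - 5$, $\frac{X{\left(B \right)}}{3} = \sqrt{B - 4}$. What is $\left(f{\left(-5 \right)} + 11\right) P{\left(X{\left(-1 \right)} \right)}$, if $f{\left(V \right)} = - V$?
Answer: $-80 + 48 i \sqrt{5} \approx -80.0 + 107.33 i$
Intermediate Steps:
$X{\left(B \right)} = 3 \sqrt{-4 + B}$ ($X{\left(B \right)} = 3 \sqrt{B - 4} = 3 \sqrt{-4 + B}$)
$P{\left(m \right)} = -5 + m$ ($P{\left(m \right)} = m - 5 = -5 + m$)
$\left(f{\left(-5 \right)} + 11\right) P{\left(X{\left(-1 \right)} \right)} = \left(\left(-1\right) \left(-5\right) + 11\right) \left(-5 + 3 \sqrt{-4 - 1}\right) = \left(5 + 11\right) \left(-5 + 3 \sqrt{-5}\right) = 16 \left(-5 + 3 i \sqrt{5}\right) = -80 + 48 i \sqrt{5}$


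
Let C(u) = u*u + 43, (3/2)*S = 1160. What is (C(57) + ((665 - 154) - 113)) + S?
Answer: 13390/3 ≈ 4463.3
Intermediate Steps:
S = 2320/3 (S = (⅔)*1160 = 2320/3 ≈ 773.33)
C(u) = 43 + u² (C(u) = u² + 43 = 43 + u²)
(C(57) + ((665 - 154) - 113)) + S = ((43 + 57²) + ((665 - 154) - 113)) + 2320/3 = ((43 + 3249) + (511 - 113)) + 2320/3 = (3292 + 398) + 2320/3 = 3690 + 2320/3 = 13390/3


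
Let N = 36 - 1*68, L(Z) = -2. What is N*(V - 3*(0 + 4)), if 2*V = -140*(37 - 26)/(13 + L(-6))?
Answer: 2624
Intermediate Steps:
N = -32 (N = 36 - 68 = -32)
V = -70 (V = (-140*(37 - 26)/(13 - 2))/2 = (-140/1)/2 = (-140*1)/2 = (1/2)*(-140) = -70)
N*(V - 3*(0 + 4)) = -32*(-70 - 3*(0 + 4)) = -32*(-70 - 3*4) = -32*(-70 - 12) = -32*(-82) = 2624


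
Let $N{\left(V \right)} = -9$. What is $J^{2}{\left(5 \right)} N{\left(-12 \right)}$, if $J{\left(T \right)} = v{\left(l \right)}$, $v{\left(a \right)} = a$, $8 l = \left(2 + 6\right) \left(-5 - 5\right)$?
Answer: $-900$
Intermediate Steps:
$l = -10$ ($l = \frac{\left(2 + 6\right) \left(-5 - 5\right)}{8} = \frac{8 \left(-10\right)}{8} = \frac{1}{8} \left(-80\right) = -10$)
$J{\left(T \right)} = -10$
$J^{2}{\left(5 \right)} N{\left(-12 \right)} = \left(-10\right)^{2} \left(-9\right) = 100 \left(-9\right) = -900$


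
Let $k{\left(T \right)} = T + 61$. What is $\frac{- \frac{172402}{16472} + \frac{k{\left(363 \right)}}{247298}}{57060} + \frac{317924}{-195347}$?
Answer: $- \frac{116202063471277301}{71391800561124720} \approx -1.6277$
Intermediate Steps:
$k{\left(T \right)} = 61 + T$
$\frac{- \frac{172402}{16472} + \frac{k{\left(363 \right)}}{247298}}{57060} + \frac{317924}{-195347} = \frac{- \frac{172402}{16472} + \frac{61 + 363}{247298}}{57060} + \frac{317924}{-195347} = \left(\left(-172402\right) \frac{1}{16472} + 424 \cdot \frac{1}{247298}\right) \frac{1}{57060} + 317924 \left(- \frac{1}{195347}\right) = \left(- \frac{86201}{8236} + \frac{4}{2333}\right) \frac{1}{57060} - \frac{317924}{195347} = \left(- \frac{201073989}{19214588}\right) \frac{1}{57060} - \frac{317924}{195347} = - \frac{67024663}{365461463760} - \frac{317924}{195347} = - \frac{116202063471277301}{71391800561124720}$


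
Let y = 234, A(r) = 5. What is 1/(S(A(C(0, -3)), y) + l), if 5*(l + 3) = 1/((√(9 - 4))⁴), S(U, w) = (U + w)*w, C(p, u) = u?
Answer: 125/6990376 ≈ 1.7882e-5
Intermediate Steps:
S(U, w) = w*(U + w)
l = -374/125 (l = -3 + 1/(5*((√(9 - 4))⁴)) = -3 + 1/(5*((√5)⁴)) = -3 + (⅕)/25 = -3 + (⅕)*(1/25) = -3 + 1/125 = -374/125 ≈ -2.9920)
1/(S(A(C(0, -3)), y) + l) = 1/(234*(5 + 234) - 374/125) = 1/(234*239 - 374/125) = 1/(55926 - 374/125) = 1/(6990376/125) = 125/6990376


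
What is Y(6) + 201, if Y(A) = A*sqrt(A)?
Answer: 201 + 6*sqrt(6) ≈ 215.70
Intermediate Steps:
Y(A) = A**(3/2)
Y(6) + 201 = 6**(3/2) + 201 = 6*sqrt(6) + 201 = 201 + 6*sqrt(6)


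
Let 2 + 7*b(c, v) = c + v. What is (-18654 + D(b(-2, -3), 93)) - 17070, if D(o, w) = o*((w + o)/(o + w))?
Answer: -35725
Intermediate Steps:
b(c, v) = -2/7 + c/7 + v/7 (b(c, v) = -2/7 + (c + v)/7 = -2/7 + (c/7 + v/7) = -2/7 + c/7 + v/7)
D(o, w) = o (D(o, w) = o*((o + w)/(o + w)) = o*1 = o)
(-18654 + D(b(-2, -3), 93)) - 17070 = (-18654 + (-2/7 + (⅐)*(-2) + (⅐)*(-3))) - 17070 = (-18654 + (-2/7 - 2/7 - 3/7)) - 17070 = (-18654 - 1) - 17070 = -18655 - 17070 = -35725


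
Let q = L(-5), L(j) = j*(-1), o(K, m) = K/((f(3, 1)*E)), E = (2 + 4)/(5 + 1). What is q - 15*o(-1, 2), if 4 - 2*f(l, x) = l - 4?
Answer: 11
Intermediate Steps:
f(l, x) = 4 - l/2 (f(l, x) = 2 - (l - 4)/2 = 2 - (-4 + l)/2 = 2 + (2 - l/2) = 4 - l/2)
E = 1 (E = 6/6 = 6*(1/6) = 1)
o(K, m) = 2*K/5 (o(K, m) = K/(((4 - 1/2*3)*1)) = K/(((4 - 3/2)*1)) = K/(((5/2)*1)) = K/(5/2) = K*(2/5) = 2*K/5)
L(j) = -j
q = 5 (q = -1*(-5) = 5)
q - 15*o(-1, 2) = 5 - 6*(-1) = 5 - 15*(-2/5) = 5 + 6 = 11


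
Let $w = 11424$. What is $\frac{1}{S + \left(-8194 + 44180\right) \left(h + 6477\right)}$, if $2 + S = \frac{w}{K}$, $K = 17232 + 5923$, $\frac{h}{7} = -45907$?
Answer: $- \frac{23155}{262368929738646} \approx -8.8254 \cdot 10^{-11}$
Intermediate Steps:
$h = -321349$ ($h = 7 \left(-45907\right) = -321349$)
$K = 23155$
$S = - \frac{34886}{23155}$ ($S = -2 + \frac{11424}{23155} = - \frac{34886}{23155} \approx -1.5066$)
$\frac{1}{S + \left(-8194 + 44180\right) \left(h + 6477\right)} = \frac{1}{- \frac{34886}{23155} + \left(-8194 + 44180\right) \left(-321349 + 6477\right)} = \frac{1}{- \frac{34886}{23155} + 35986 \left(-314872\right)} = \frac{1}{- \frac{34886}{23155} - 11330983792} = \frac{1}{- \frac{262368929738646}{23155}} = - \frac{23155}{262368929738646}$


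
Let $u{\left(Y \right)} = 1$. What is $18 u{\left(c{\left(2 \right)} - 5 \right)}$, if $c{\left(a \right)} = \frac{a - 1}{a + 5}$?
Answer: $18$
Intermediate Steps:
$c{\left(a \right)} = \frac{-1 + a}{5 + a}$
$18 u{\left(c{\left(2 \right)} - 5 \right)} = 18 \cdot 1 = 18$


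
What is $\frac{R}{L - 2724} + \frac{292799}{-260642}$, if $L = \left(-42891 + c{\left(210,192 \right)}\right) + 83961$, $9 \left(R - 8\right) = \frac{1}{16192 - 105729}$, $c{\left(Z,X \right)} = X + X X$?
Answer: $- \frac{4447300676051822}{3959244499178493} \approx -1.1233$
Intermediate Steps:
$c{\left(Z,X \right)} = X + X^{2}$
$R = \frac{6446663}{805833}$ ($R = 8 + \frac{1}{9 \left(16192 - 105729\right)} = 8 + \frac{1}{9 \left(-89537\right)} = 8 + \frac{1}{9} \left(- \frac{1}{89537}\right) = 8 - \frac{1}{805833} = \frac{6446663}{805833} \approx 8.0$)
$L = 78126$ ($L = \left(-42891 + 192 \left(1 + 192\right)\right) + 83961 = \left(-42891 + 192 \cdot 193\right) + 83961 = \left(-42891 + 37056\right) + 83961 = -5835 + 83961 = 78126$)
$\frac{R}{L - 2724} + \frac{292799}{-260642} = \frac{6446663}{805833 \left(78126 - 2724\right)} + \frac{292799}{-260642} = \frac{6446663}{805833 \cdot 75402} + 292799 \left(- \frac{1}{260642}\right) = \frac{6446663}{805833} \cdot \frac{1}{75402} - \frac{292799}{260642} = \frac{6446663}{60761419866} - \frac{292799}{260642} = - \frac{4447300676051822}{3959244499178493}$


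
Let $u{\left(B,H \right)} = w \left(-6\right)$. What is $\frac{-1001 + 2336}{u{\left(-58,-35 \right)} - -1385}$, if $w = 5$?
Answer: $\frac{267}{271} \approx 0.98524$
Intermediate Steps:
$u{\left(B,H \right)} = -30$ ($u{\left(B,H \right)} = 5 \left(-6\right) = -30$)
$\frac{-1001 + 2336}{u{\left(-58,-35 \right)} - -1385} = \frac{-1001 + 2336}{-30 - -1385} = \frac{1335}{-30 + 1385} = \frac{1335}{1355} = 1335 \cdot \frac{1}{1355} = \frac{267}{271}$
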